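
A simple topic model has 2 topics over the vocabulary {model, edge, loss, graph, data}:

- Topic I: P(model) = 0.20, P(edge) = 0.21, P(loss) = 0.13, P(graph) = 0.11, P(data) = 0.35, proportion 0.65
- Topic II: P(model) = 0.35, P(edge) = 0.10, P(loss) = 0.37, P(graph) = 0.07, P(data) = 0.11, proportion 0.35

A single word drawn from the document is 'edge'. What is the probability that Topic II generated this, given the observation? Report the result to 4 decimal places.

Posterior ∝ prior × likelihood, so P(k | x) ∝ π_k f_k(x); normalise over all components.
Component likelihoods at x = 'edge':
  L_I = P(edge | comp) = 0.21
  L_II = P(edge | comp) = 0.10
Prior × likelihood for each component:
  π_I·L_I = 0.65 × 0.21 = 0.1365
  π_II·L_II = 0.35 × 0.1 = 0.035
Evidence: 0.1365 + 0.035 = 0.1715
P(Topic II | x) = 0.035 / 0.1715 ≈ 0.2041

0.2041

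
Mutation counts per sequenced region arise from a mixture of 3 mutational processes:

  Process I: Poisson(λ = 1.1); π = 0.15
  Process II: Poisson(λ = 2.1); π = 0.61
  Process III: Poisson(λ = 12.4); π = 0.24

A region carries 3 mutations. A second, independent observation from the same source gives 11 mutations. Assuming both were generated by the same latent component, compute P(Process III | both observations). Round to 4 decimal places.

P(component k | x) = P(Z=k)·f_k(x) / marginal(x), where marginal(x) = Σ_j P(Z=j)·f_j(x).
Since both observations come from the same component, the likelihood for component k is f_k(x₁)·f_k(x₂).
  L_I = [0.0738419] × [2.37925e-08] = 1.75688e-09
  L_II = [0.189011] × [1.07458e-05] = 2.03108e-06
  L_III = [0.00130877] × [0.109959] = 0.000143911
Multiply by the mixture weights:
  P(Z=I)·L_I = 0.15 × 1.75688e-09 = 2.63532e-10
  P(Z=II)·L_II = 0.61 × 2.03108e-06 = 1.23896e-06
  P(Z=III)·L_III = 0.24 × 0.000143911 = 3.45386e-05
Normaliser: 2.63532e-10 + 1.23896e-06 + 3.45386e-05 = 3.57778e-05
Responsibility of Process III: 3.45386e-05 / 3.57778e-05 ≈ 0.9654

0.9654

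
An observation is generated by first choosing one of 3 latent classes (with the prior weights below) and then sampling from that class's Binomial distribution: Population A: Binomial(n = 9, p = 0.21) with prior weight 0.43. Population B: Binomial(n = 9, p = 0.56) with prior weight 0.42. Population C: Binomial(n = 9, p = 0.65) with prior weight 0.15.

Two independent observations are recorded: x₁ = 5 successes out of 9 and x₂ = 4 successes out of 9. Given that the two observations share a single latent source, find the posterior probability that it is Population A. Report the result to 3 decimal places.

0.024

Apply Bayes' rule: the posterior for each component is proportional to its prior times its likelihood at x.
Since both observations come from the same component, the likelihood for component k is f_k(x₁)·f_k(x₂).
  L_A = [C(9,5)·0.21^5·0.79^4 = 126·0.00040841·0.389501 = 0.0200436] × [0.0754021] = 0.00151133
  L_B = [C(9,5)·0.56^5·0.44^4 = 126·0.0550732·0.037481 = 0.260089] × [0.204355] = 0.0531505
  L_C = [C(9,5)·0.65^5·0.35^4 = 126·0.116029·0.0150062 = 0.219386] × [0.118131] = 0.0259163
Multiply by the mixture weights:
  w_A·L_A = 0.43 × 0.00151133 = 0.000649871
  w_B·L_B = 0.42 × 0.0531505 = 0.0223232
  w_C·L_C = 0.15 × 0.0259163 = 0.00388745
Sum: 0.000649871 + 0.0223232 + 0.00388745 = 0.0268605
Responsibility of Population A: 0.000649871 / 0.0268605 ≈ 0.024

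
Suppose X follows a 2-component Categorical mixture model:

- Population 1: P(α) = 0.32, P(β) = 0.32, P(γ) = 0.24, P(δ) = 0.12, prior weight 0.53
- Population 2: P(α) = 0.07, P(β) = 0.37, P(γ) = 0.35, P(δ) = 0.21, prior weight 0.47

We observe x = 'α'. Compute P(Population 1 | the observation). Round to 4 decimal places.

0.8375

Apply Bayes' rule: the posterior for each component is proportional to its prior times its likelihood at x.
Categorical probabilities:
  L_1 = P(α | comp) = 0.32
  L_2 = P(α | comp) = 0.07
Weight by the priors:
  π_1·L_1 = 0.53 × 0.32 = 0.1696
  π_2·L_2 = 0.47 × 0.07 = 0.0329
Marginal: 0.1696 + 0.0329 = 0.2025
P(Population 1 | 'α') = 0.1696 / 0.2025 ≈ 0.8375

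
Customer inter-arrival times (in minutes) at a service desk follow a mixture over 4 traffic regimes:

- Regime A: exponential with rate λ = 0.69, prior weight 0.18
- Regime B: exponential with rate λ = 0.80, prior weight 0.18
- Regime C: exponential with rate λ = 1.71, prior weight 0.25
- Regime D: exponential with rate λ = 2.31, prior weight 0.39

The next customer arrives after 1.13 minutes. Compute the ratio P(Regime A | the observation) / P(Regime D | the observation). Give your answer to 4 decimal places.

Only the two components matter; the odds are (w_i f_i(x)) / (w_j f_j(x)).
Exponential densities:
  L_A = 0.316395
  L_B = 0.323957
  L_C = 0.247633
  L_D = 0.169814
Posterior odds = (w_A·L_A) / (w_D·L_D) = (0.18·0.316395) / (0.39·0.169814) = 0.0569511 / 0.0662274 ≈ 0.8599

0.8599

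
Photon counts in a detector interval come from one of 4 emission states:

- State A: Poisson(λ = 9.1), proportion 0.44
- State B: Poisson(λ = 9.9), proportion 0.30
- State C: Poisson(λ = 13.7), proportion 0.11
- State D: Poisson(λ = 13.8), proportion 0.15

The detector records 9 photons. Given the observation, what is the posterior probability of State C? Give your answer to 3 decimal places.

Posterior ∝ prior × likelihood, so P(k | x) ∝ P(Z=k) f_k(x); normalise over all components.
Component likelihoods at x = 9 photons:
  f_A = 0.131683
  f_B = 0.12631
  f_C = 0.0525881
  f_D = 0.0508025
Multiply by the mixture weights:
  P(Z=A)·f_A = 0.44 × 0.131683 = 0.0579405
  P(Z=B)·f_B = 0.30 × 0.12631 = 0.0378931
  P(Z=C)·f_C = 0.11 × 0.0525881 = 0.00578469
  P(Z=D)·f_D = 0.15 × 0.0508025 = 0.00762037
Normaliser: 0.0579405 + 0.0378931 + 0.00578469 + 0.00762037 = 0.109239
P(State C | x) ≈ 0.053

0.053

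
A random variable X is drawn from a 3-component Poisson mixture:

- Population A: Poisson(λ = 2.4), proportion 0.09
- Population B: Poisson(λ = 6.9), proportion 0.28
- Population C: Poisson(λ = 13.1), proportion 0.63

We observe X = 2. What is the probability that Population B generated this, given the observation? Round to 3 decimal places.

P(component k | x) = P(Z=k)·f_k(x) / marginal(x), where marginal(x) = Σ_j P(Z=j)·f_j(x).
Poisson probabilities:
  f_A = e^(−2.4)·2.4^2/2! = 0.261268
  f_B = e^(−6.9)·6.9^2/2! = 0.0239903
  f_C = e^(−13.1)·13.1^2/2! = 0.000175491
Unnormalised posteriors:
  P(Z=A)·f_A = 0.09 × 0.261268 = 0.0235141
  P(Z=B)·f_B = 0.28 × 0.0239903 = 0.00671729
  P(Z=C)·f_C = 0.63 × 0.000175491 = 0.000110559
Normaliser: 0.0235141 + 0.00671729 + 0.000110559 = 0.0303419
P(Population B | 2) ≈ 0.221

0.221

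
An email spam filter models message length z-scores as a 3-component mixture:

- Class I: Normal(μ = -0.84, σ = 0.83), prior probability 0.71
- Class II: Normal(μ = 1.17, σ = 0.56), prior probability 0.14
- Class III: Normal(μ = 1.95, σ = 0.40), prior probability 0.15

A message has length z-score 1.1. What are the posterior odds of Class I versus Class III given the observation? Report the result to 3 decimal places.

Only the two components matter; the odds are (w_i f_i(x)) / (w_j f_j(x)).
Normal densities:
  p_I = 0.0312977
  p_II = 0.706853
  p_III = 0.104302
Odds = (0.71/0.15) × (0.0312977/0.104302) = 4.73333 × 0.300067 ≈ 1.420

1.420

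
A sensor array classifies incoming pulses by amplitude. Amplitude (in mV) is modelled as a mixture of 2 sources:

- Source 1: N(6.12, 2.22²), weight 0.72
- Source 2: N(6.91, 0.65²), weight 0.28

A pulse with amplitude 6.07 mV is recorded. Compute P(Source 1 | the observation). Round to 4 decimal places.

Posterior ∝ prior × likelihood, so P(k | x) ∝ w_k f_k(x); normalise over all components.
Normal densities:
  p_1 = 0.179658
  p_2 = 0.266286
Unnormalised posteriors:
  w_1·p_1 = 0.72 × 0.179658 = 0.129354
  w_2·p_2 = 0.28 × 0.266286 = 0.07456
Sum: 0.129354 + 0.07456 = 0.203914
So the posterior for Source 1 is 0.129354 / 0.203914 ≈ 0.6344.

0.6344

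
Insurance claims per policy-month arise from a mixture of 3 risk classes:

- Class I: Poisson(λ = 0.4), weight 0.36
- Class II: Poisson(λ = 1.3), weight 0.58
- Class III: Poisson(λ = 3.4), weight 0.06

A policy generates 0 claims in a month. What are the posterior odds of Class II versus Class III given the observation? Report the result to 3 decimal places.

78.940

Since P(k|x) ∝ w_k f_k(x), the posterior odds are w_i f_i(x) / (w_j f_j(x)).
Poisson probabilities:
  p_I = e^(−0.4)·0.4^0/0! = 0.67032
  p_II = e^(−1.3)·1.3^0/0! = 0.272532
  p_III = e^(−3.4)·3.4^0/0! = 0.0333733
0.158068 / 0.0020024 ≈ 78.940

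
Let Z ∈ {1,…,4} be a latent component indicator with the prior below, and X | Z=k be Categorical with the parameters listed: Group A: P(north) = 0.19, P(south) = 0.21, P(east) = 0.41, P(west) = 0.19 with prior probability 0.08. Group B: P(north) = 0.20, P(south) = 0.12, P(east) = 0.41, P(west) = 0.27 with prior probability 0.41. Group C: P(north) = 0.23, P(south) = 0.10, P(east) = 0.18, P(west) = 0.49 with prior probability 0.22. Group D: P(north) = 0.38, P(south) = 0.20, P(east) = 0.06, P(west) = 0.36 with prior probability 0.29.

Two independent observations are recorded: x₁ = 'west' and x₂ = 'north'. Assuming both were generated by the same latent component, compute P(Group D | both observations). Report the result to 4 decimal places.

0.4433

Posterior ∝ prior × likelihood, so P(k | x) ∝ π_k f_k(x); normalise over all components.
Since both observations come from the same component, the likelihood for component k is f_k(x₁)·f_k(x₂).
  f_A = [0.19] × [0.19] = 0.0361
  f_B = [0.27] × [0.2] = 0.054
  f_C = [0.49] × [0.23] = 0.1127
  f_D = [0.36] × [0.38] = 0.1368
Multiply by the mixture weights:
  π_A·f_A = 0.08 × 0.0361 = 0.002888
  π_B·f_B = 0.41 × 0.054 = 0.02214
  π_C·f_C = 0.22 × 0.1127 = 0.024794
  π_D·f_D = 0.29 × 0.1368 = 0.039672
Marginal: 0.002888 + 0.02214 + 0.024794 + 0.039672 = 0.089494
P(Group D | x₁,x₂) = 0.039672 / 0.089494 ≈ 0.4433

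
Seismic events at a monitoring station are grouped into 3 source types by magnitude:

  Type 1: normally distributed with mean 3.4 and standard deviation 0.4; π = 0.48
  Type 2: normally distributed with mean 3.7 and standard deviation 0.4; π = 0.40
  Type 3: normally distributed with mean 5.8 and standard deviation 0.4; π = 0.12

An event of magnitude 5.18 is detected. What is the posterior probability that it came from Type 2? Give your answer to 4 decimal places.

The responsibility of component k is w_k f_k(x) divided by Σ_j w_j f_j(x).
Component likelihoods at x = 5.18:
  L_1 = (1/(0.4·√(2π)))·exp(−(5.18−3.4)²/(2·0.4²)) = 0.997356·exp(-9.90125) = 4.99795e-05
  L_2 = (1/(0.4·√(2π)))·exp(−(5.18−3.7)²/(2·0.4²)) = 0.997356·exp(-6.84500) = 0.00106195
  L_3 = (1/(0.4·√(2π)))·exp(−(5.18−5.8)²/(2·0.4²)) = 0.997356·exp(-1.20125) = 0.300023
Unnormalised posteriors:
  w_1·L_1 = 0.48 × 4.99795e-05 = 2.39902e-05
  w_2·L_2 = 0.40 × 0.00106195 = 0.00042478
  w_3·L_3 = 0.12 × 0.300023 = 0.0360027
Normaliser: 2.39902e-05 + 0.00042478 + 0.0360027 = 0.0364515
P(Type 2 | x) ≈ 0.0117

0.0117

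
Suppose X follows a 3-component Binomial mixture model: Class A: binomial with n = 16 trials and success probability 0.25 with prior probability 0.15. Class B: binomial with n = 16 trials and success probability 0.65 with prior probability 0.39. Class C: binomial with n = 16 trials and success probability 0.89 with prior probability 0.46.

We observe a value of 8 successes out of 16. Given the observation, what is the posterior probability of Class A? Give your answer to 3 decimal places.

Apply Bayes' rule: the posterior for each component is proportional to its prior times its likelihood at x.
Component likelihoods at x = 8 successes out of 16:
  p_A = C(16,8)·0.25^8·0.75^8 = 12870·1.52588e-05·0.100113 = 0.0196602
  p_B = C(16,8)·0.65^8·0.35^8 = 12870·0.0318645·0.000225188 = 0.0923485
  p_C = C(16,8)·0.89^8·0.11^8 = 12870·0.393659·2.14359e-08 = 0.000108603
Unnormalised posteriors:
  w_A·p_A = 0.15 × 0.0196602 = 0.00294904
  w_B·p_B = 0.39 × 0.0923485 = 0.0360159
  w_C·p_C = 0.46 × 0.000108603 = 4.99572e-05
Sum: 0.00294904 + 0.0360159 + 4.99572e-05 = 0.0390149
P(Class A | data) ≈ 0.076

0.076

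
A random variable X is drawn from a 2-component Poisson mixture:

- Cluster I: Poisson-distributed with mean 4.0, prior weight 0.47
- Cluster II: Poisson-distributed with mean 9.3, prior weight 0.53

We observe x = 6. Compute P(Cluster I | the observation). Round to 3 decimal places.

0.529

By Bayes' theorem, P(k | x) = π_k f_k(x) / Σ_j π_j f_j(x).
Poisson probabilities:
  p_I = e^(−4.0)·4.0^6/6! = 0.104196
  p_II = e^(−9.3)·9.3^6/6! = 0.0821536
Multiply by the mixture weights:
  π_I·p_I = 0.47 × 0.104196 = 0.0489719
  π_II·p_II = 0.53 × 0.0821536 = 0.0435414
Sum: 0.0489719 + 0.0435414 = 0.0925133
P(Cluster I | x) = 0.0489719 / 0.0925133 ≈ 0.529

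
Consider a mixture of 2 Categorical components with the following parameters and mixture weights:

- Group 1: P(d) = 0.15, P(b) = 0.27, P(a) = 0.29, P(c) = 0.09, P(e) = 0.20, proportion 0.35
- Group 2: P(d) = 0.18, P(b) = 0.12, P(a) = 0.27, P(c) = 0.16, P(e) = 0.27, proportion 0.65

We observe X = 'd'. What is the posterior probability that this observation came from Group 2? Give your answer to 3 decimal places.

0.690

By Bayes' theorem, P(k | x) = π_k f_k(x) / Σ_j π_j f_j(x).
Categorical probabilities:
  p_1 = P(d | comp) = 0.15
  p_2 = P(d | comp) = 0.18
Multiply by the mixture weights:
  π_1·p_1 = 0.35 × 0.15 = 0.0525
  π_2·p_2 = 0.65 × 0.18 = 0.117
Evidence: 0.0525 + 0.117 = 0.1695
P(Group 2 | x) ≈ 0.690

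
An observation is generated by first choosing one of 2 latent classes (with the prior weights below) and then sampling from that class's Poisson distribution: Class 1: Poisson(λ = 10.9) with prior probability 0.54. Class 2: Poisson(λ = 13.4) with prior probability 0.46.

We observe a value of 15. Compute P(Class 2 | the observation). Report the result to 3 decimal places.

0.608

P(component k | x) = w_k·f_k(x) / marginal(x), where marginal(x) = Σ_j w_j·f_j(x).
Component likelihoods at x = 15:
  f_1 = 0.0514148
  f_2 = 0.0934386
Prior × likelihood for each component:
  w_1·f_1 = 0.54 × 0.0514148 = 0.027764
  w_2·f_2 = 0.46 × 0.0934386 = 0.0429818
Evidence: 0.027764 + 0.0429818 = 0.0707457
So the posterior for Class 2 is 0.0429818 / 0.0707457 ≈ 0.608.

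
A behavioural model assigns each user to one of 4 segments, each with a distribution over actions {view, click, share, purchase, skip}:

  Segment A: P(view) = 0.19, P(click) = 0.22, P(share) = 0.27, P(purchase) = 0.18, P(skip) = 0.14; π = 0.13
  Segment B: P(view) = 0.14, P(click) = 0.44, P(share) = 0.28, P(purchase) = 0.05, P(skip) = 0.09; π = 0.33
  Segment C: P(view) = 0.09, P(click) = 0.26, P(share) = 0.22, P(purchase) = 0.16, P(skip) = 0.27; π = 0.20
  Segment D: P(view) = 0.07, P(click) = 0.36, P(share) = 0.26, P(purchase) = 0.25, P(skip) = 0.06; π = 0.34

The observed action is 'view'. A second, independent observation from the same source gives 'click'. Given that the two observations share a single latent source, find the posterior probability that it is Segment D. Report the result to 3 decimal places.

0.220

Apply Bayes' rule: the posterior for each component is proportional to its prior times its likelihood at x.
Since both observations come from the same component, the likelihood for component k is f_k(x₁)·f_k(x₂).
  L_A = [P(view | comp) = 0.19] × [0.22] = 0.0418
  L_B = [P(view | comp) = 0.14] × [0.44] = 0.0616
  L_C = [P(view | comp) = 0.09] × [0.26] = 0.0234
  L_D = [P(view | comp) = 0.07] × [0.36] = 0.0252
Prior × likelihood for each component:
  P(Z=A)·L_A = 0.13 × 0.0418 = 0.005434
  P(Z=B)·L_B = 0.33 × 0.0616 = 0.020328
  P(Z=C)·L_C = 0.20 × 0.0234 = 0.00468
  P(Z=D)·L_D = 0.34 × 0.0252 = 0.008568
Normaliser: 0.005434 + 0.020328 + 0.00468 + 0.008568 = 0.03901
So the posterior for Segment D is 0.008568 / 0.03901 ≈ 0.220.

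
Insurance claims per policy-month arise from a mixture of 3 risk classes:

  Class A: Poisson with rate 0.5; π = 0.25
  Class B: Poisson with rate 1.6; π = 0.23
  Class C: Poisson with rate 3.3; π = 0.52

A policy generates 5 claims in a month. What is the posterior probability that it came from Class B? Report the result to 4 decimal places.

0.0609

The responsibility of component k is w_k f_k(x) divided by Σ_j w_j f_j(x).
Component likelihoods at x = 5 claims:
  f_A = 0.000157951
  f_B = 0.017642
  f_C = 0.120286
Weight by the priors:
  w_A·f_A = 0.25 × 0.000157951 = 3.94877e-05
  w_B·f_B = 0.23 × 0.017642 = 0.00405766
  w_C·f_C = 0.52 × 0.120286 = 0.0625489
Normaliser: 3.94877e-05 + 0.00405766 + 0.0625489 = 0.0666461
Responsibility of Class B: 0.00405766 / 0.0666461 ≈ 0.0609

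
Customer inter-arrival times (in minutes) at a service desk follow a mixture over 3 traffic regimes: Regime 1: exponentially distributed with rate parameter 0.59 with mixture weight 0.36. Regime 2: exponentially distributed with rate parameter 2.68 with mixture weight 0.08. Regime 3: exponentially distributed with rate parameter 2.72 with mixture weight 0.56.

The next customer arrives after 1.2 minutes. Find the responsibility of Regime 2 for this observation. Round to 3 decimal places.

The responsibility of component k is w_k f_k(x) divided by Σ_j w_j f_j(x).
Evaluate each component's likelihood at the observed value:
  L_1 = 0.59·e^(−0.59·1.2) = 0.59·e^(−0.7080) = 0.290651
  L_2 = 2.68·e^(−2.68·1.2) = 2.68·e^(−3.2160) = 0.107509
  L_3 = 2.72·e^(−2.72·1.2) = 2.72·e^(−3.2640) = 0.104
Weight by the priors:
  w_1·L_1 = 0.36 × 0.290651 = 0.104634
  w_2·L_2 = 0.08 × 0.107509 = 0.0086007
  w_3·L_3 = 0.56 × 0.104 = 0.0582398
Normaliser: 0.104634 + 0.0086007 + 0.0582398 = 0.171475
P(Regime 2 | 1.2 minutes) ≈ 0.050

0.050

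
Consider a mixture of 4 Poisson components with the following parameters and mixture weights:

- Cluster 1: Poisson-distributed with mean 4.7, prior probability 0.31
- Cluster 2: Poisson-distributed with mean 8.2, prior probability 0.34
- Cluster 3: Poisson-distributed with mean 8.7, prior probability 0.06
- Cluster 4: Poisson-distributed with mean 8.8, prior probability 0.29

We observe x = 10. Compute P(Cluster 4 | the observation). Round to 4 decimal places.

The responsibility of component k is π_k f_k(x) divided by Σ_j π_j f_j(x).
Evaluate each component's likelihood at the observed value:
  p_1 = e^(−4.7)·4.7^10/10! = 0.0131835
  p_2 = e^(−8.2)·8.2^10/10! = 0.104031
  p_3 = e^(−8.7)·8.7^10/10! = 0.114043
  p_4 = e^(−8.8)·8.8^10/10! = 0.115684
Multiply by the mixture weights:
  π_1·p_1 = 0.31 × 0.0131835 = 0.00408689
  π_2·p_2 = 0.34 × 0.104031 = 0.0353704
  π_3·p_3 = 0.06 × 0.114043 = 0.00684256
  π_4·p_4 = 0.29 × 0.115684 = 0.0335483
Evidence: 0.00408689 + 0.0353704 + 0.00684256 + 0.0335483 = 0.0798481
P(Cluster 4 | x) ≈ 0.4202

0.4202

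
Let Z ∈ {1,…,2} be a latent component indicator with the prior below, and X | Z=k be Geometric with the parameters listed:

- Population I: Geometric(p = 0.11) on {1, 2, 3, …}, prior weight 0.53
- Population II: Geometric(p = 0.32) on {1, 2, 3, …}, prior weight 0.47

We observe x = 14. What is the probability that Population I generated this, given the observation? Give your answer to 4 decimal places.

The responsibility of component k is w_k f_k(x) divided by Σ_j w_j f_j(x).
Evaluate each component's likelihood at the observed value:
  f_I = 0.0241804
  f_II = 0.00212699
Unnormalised posteriors:
  w_I·f_I = 0.53 × 0.0241804 = 0.0128156
  w_II·f_II = 0.47 × 0.00212699 = 0.000999686
Sum: 0.0128156 + 0.000999686 = 0.0138153
P(Population I | 14) ≈ 0.9276

0.9276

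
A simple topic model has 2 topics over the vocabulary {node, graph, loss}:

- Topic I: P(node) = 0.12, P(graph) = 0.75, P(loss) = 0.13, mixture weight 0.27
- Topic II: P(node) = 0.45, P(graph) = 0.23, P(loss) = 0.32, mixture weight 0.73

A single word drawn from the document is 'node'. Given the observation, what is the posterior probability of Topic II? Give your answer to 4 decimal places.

0.9102

The responsibility of component k is π_k f_k(x) divided by Σ_j π_j f_j(x).
Evaluate each component's likelihood at the observed value:
  f_I = P(node | comp) = 0.12
  f_II = P(node | comp) = 0.45
Weight by the priors:
  π_I·f_I = 0.27 × 0.12 = 0.0324
  π_II·f_II = 0.73 × 0.45 = 0.3285
Denominator: 0.0324 + 0.3285 = 0.3609
Responsibility of Topic II: 0.3285 / 0.3609 ≈ 0.9102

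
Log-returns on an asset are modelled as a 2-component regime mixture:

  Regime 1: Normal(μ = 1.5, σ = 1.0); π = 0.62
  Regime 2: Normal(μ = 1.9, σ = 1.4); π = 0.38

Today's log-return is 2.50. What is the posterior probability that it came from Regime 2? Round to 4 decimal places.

Posterior ∝ prior × likelihood, so P(k | x) ∝ P(Z=k) f_k(x); normalise over all components.
Normal densities:
  f_1 = 0.241971
  f_2 = 0.259955
Prior × likelihood for each component:
  P(Z=1)·f_1 = 0.62 × 0.241971 = 0.150022
  P(Z=2)·f_2 = 0.38 × 0.259955 = 0.0987828
Denominator: 0.150022 + 0.0987828 = 0.248805
P(Regime 2 | x) = 0.0987828 / 0.248805 ≈ 0.3970

0.3970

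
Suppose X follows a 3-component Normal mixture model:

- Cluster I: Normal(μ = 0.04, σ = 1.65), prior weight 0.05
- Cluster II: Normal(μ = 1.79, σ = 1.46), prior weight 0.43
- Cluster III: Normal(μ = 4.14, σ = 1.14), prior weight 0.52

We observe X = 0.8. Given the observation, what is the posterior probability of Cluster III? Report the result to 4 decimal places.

By Bayes' theorem, P(k | x) = w_k f_k(x) / Σ_j w_j f_j(x).
Normal densities:
  L_I = (1/(1.65·√(2π)))·exp(−(0.8−0.04)²/(2·1.65²)) = 0.241783·exp(-0.10608) = 0.217449
  L_II = (1/(1.46·√(2π)))·exp(−(0.8−1.79)²/(2·1.46²)) = 0.273248·exp(-0.22990) = 0.217127
  L_III = (1/(1.14·√(2π)))·exp(−(0.8−4.14)²/(2·1.14²)) = 0.349949·exp(-4.29194) = 0.00478675
Prior × likelihood for each component:
  w_I·L_I = 0.05 × 0.217449 = 0.0108724
  w_II·L_II = 0.43 × 0.217127 = 0.0933646
  w_III·L_III = 0.52 × 0.00478675 = 0.00248911
Denominator: 0.0108724 + 0.0933646 + 0.00248911 = 0.106726
So the posterior for Cluster III is 0.00248911 / 0.106726 ≈ 0.0233.

0.0233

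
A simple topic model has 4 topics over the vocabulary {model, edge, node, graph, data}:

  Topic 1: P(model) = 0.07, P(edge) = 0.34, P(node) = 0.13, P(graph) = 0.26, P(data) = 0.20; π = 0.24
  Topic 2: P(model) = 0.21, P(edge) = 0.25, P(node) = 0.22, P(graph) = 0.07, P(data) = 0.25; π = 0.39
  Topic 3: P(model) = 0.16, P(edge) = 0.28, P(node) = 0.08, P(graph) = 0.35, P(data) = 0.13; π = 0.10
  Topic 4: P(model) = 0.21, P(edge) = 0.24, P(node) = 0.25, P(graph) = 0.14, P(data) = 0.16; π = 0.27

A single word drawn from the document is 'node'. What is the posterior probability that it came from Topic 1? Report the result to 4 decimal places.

0.1621

P(component k | x) = π_k·f_k(x) / marginal(x), where marginal(x) = Σ_j π_j·f_j(x).
Evaluate each component's likelihood at the observed value:
  f_1 = P(node | comp) = 0.13
  f_2 = P(node | comp) = 0.22
  f_3 = P(node | comp) = 0.08
  f_4 = P(node | comp) = 0.25
Weight by the priors:
  π_1·f_1 = 0.24 × 0.13 = 0.0312
  π_2·f_2 = 0.39 × 0.22 = 0.0858
  π_3·f_3 = 0.10 × 0.08 = 0.008
  π_4·f_4 = 0.27 × 0.25 = 0.0675
Normaliser: 0.0312 + 0.0858 + 0.008 + 0.0675 = 0.1925
P(Topic 1 | 'node') ≈ 0.1621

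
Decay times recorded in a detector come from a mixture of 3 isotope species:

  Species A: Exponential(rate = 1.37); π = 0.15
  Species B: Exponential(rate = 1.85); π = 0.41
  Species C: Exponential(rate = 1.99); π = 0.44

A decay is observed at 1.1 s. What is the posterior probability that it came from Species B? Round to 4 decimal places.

P(component k | x) = w_k·f_k(x) / marginal(x), where marginal(x) = Σ_j w_j·f_j(x).
Evaluate each component's likelihood at the observed value:
  L_A = 0.303556
  L_B = 0.241759
  L_C = 0.222937
Unnormalised posteriors:
  w_A·L_A = 0.15 × 0.303556 = 0.0455334
  w_B·L_B = 0.41 × 0.241759 = 0.0991211
  w_C·L_C = 0.44 × 0.222937 = 0.0980923
Sum: 0.0455334 + 0.0991211 + 0.0980923 = 0.242747
So the posterior for Species B is 0.0991211 / 0.242747 ≈ 0.4083.

0.4083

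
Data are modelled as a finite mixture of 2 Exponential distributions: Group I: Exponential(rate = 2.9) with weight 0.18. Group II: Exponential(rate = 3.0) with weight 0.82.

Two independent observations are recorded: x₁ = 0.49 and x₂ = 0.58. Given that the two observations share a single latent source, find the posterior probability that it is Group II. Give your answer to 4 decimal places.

0.8141

P(component k | x) = P(Z=k)·f_k(x) / marginal(x), where marginal(x) = Σ_j P(Z=j)·f_j(x).
Since both observations come from the same component, the likelihood for component k is f_k(x₁)·f_k(x₂).
  f_I = [2.9·e^(−2.9·0.49) = 2.9·e^(−1.4210) = 0.70027] × [0.539405] = 0.377729
  f_II = [3.0·e^(−3.0·0.49) = 3.0·e^(−1.4700) = 0.689776] × [0.526561] = 0.36321
Unnormalised posteriors:
  P(Z=I)·f_I = 0.18 × 0.377729 = 0.0679912
  P(Z=II)·f_II = 0.82 × 0.36321 = 0.297832
Evidence: 0.0679912 + 0.297832 = 0.365823
P(Group II | x) ≈ 0.8141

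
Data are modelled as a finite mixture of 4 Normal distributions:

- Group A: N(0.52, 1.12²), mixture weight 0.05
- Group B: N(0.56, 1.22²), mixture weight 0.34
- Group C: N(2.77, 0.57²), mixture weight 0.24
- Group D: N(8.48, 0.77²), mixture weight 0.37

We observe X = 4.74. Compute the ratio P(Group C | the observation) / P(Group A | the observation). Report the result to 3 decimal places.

29.078

Posterior odds = (w_i f_i(x)) / (w_j f_j(x)); the normalising sum cancels.
Normal densities:
  L_A = 0.000294379
  L_B = 0.000923524
  L_C = 0.00178333
  L_D = 3.90407e-06
Odds = (0.24/0.05) × (0.00178333/0.000294379) = 4.8 × 6.05793 ≈ 29.078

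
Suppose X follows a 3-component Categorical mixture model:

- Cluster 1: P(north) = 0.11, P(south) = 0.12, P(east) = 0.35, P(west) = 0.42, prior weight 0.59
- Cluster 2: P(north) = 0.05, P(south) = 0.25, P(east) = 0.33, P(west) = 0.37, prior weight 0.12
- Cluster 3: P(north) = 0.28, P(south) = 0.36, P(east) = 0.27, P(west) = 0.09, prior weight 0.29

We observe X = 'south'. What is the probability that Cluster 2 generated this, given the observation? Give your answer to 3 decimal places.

Apply Bayes' rule: the posterior for each component is proportional to its prior times its likelihood at x.
Categorical probabilities:
  p_1 = P(south | comp) = 0.12
  p_2 = P(south | comp) = 0.25
  p_3 = P(south | comp) = 0.36
Weight by the priors:
  π_1·p_1 = 0.59 × 0.12 = 0.0708
  π_2·p_2 = 0.12 × 0.25 = 0.03
  π_3·p_3 = 0.29 × 0.36 = 0.1044
Sum: 0.0708 + 0.03 + 0.1044 = 0.2052
P(Cluster 2 | the observation) ≈ 0.146

0.146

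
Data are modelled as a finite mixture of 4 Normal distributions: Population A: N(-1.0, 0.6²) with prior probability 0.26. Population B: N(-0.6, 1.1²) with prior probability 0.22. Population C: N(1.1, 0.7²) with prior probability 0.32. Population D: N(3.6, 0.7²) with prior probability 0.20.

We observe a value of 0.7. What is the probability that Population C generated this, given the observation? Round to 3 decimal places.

Apply Bayes' rule: the posterior for each component is proportional to its prior times its likelihood at x.
Evaluate each component's likelihood at the observed value:
  L_A = 0.0120102
  L_B = 0.180397
  L_C = 0.484068
  L_D = 0.00010687
Unnormalised posteriors:
  π_A·L_A = 0.26 × 0.0120102 = 0.00312264
  π_B·L_B = 0.22 × 0.180397 = 0.0396873
  π_C·L_C = 0.32 × 0.484068 = 0.154902
  π_D·L_D = 0.20 × 0.00010687 = 2.1374e-05
Denominator: 0.00312264 + 0.0396873 + 0.154902 + 2.1374e-05 = 0.197733
Responsibility of Population C: 0.154902 / 0.197733 ≈ 0.783

0.783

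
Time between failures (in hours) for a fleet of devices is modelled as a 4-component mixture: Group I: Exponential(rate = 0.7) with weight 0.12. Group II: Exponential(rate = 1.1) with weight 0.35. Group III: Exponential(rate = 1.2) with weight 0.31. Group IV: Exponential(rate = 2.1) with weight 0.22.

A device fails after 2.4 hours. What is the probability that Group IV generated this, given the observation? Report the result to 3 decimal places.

0.045

By Bayes' theorem, P(k | x) = w_k f_k(x) / Σ_j w_j f_j(x).
Component likelihoods at x = 2.4 hours:
  f_I = 0.7·e^(−0.7·2.4) = 0.7·e^(−1.6800) = 0.130462
  f_II = 1.1·e^(−1.1·2.4) = 1.1·e^(−2.6400) = 0.0784974
  f_III = 1.2·e^(−1.2·2.4) = 1.2·e^(−2.8800) = 0.0673617
  f_IV = 2.1·e^(−2.1·2.4) = 2.1·e^(−5.0400) = 0.0135949
Multiply by the mixture weights:
  w_I·f_I = 0.12 × 0.130462 = 0.0156554
  w_II·f_II = 0.35 × 0.0784974 = 0.0274741
  w_III·f_III = 0.31 × 0.0673617 = 0.0208821
  w_IV·f_IV = 0.22 × 0.0135949 = 0.00299087
Sum: 0.0156554 + 0.0274741 + 0.0208821 + 0.00299087 = 0.0670025
So the posterior for Group IV is 0.00299087 / 0.0670025 ≈ 0.045.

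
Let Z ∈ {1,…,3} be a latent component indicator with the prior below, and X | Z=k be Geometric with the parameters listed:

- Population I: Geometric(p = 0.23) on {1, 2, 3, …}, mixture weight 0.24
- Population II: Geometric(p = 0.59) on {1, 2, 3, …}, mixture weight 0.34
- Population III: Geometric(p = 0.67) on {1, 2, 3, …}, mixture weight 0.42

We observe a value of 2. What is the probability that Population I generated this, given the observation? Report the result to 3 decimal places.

0.195

P(component k | x) = P(Z=k)·f_k(x) / marginal(x), where marginal(x) = Σ_j P(Z=j)·f_j(x).
Evaluate each component's likelihood at the observed value:
  p_I = 0.1771
  p_II = 0.2419
  p_III = 0.2211
Weight by the priors:
  P(Z=I)·p_I = 0.24 × 0.1771 = 0.042504
  P(Z=II)·p_II = 0.34 × 0.2419 = 0.082246
  P(Z=III)·p_III = 0.42 × 0.2211 = 0.092862
Evidence: 0.042504 + 0.082246 + 0.092862 = 0.217612
P(Population I | data) ≈ 0.195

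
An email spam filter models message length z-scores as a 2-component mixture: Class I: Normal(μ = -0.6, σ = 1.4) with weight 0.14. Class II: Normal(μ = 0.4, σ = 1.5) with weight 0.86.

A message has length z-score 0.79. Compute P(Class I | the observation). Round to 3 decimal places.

P(component k | x) = P(Z=k)·f_k(x) / marginal(x), where marginal(x) = Σ_j P(Z=j)·f_j(x).
Normal densities:
  p_I = (1/(1.4·√(2π)))·exp(−(0.79−-0.6)²/(2·1.4²)) = 0.284959·exp(-0.49288) = 0.174071
  p_II = (1/(1.5·√(2π)))·exp(−(0.79−0.4)²/(2·1.5²)) = 0.265962·exp(-0.03380) = 0.257122
Multiply by the mixture weights:
  P(Z=I)·p_I = 0.14 × 0.174071 = 0.0243699
  P(Z=II)·p_II = 0.86 × 0.257122 = 0.221125
Sum: 0.0243699 + 0.221125 = 0.245495
So the posterior for Class I is 0.0243699 / 0.245495 ≈ 0.099.

0.099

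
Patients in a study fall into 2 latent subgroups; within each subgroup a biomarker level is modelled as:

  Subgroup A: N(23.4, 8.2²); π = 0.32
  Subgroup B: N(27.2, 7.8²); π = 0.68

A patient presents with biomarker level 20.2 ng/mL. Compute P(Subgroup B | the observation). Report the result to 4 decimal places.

Apply Bayes' rule: the posterior for each component is proportional to its prior times its likelihood at x.
Component likelihoods at x = 20.2 ng/mL:
  f_A = 0.0450845
  f_B = 0.0341922
Unnormalised posteriors:
  P(Z=A)·f_A = 0.32 × 0.0450845 = 0.014427
  P(Z=B)·f_B = 0.68 × 0.0341922 = 0.0232507
Evidence: 0.014427 + 0.0232507 = 0.0376777
P(Subgroup B | the observation) ≈ 0.6171

0.6171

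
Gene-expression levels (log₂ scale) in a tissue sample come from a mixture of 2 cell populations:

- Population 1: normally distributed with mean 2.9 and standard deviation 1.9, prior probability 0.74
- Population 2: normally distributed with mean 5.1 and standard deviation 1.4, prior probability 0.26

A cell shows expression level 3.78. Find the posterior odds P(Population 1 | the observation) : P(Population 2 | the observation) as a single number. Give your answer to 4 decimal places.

Posterior odds = (π_i f_i(x)) / (π_j f_j(x)); the normalising sum cancels.
Normal densities:
  L_1 = (1/(1.9·√(2π)))·exp(−(3.78−2.9)²/(2·1.9²)) = 0.209970·exp(-0.10726) = 0.188614
  L_2 = (1/(1.4·√(2π)))·exp(−(3.78−5.1)²/(2·1.4²)) = 0.284959·exp(-0.44449) = 0.182702
Posterior odds = (π_1·L_1) / (π_2·L_2) = (0.74·0.188614) / (0.26·0.182702) = 0.139575 / 0.0475024 ≈ 2.9383

2.9383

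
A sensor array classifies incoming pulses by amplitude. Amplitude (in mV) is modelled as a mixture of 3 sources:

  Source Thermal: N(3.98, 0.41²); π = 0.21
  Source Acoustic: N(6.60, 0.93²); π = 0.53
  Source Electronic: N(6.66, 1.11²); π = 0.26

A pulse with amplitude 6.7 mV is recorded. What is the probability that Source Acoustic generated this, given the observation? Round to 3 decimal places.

P(component k | x) = P(Z=k)·f_k(x) / marginal(x), where marginal(x) = Σ_j P(Z=j)·f_j(x).
Normal densities:
  p_Thermal = 2.69814e-10
  p_Acoustic = 0.426497
  p_Electronic = 0.359174
Prior × likelihood for each component:
  P(Z=Thermal)·p_Thermal = 0.21 × 2.69814e-10 = 5.66609e-11
  P(Z=Acoustic)·p_Acoustic = 0.53 × 0.426497 = 0.226044
  P(Z=Electronic)·p_Electronic = 0.26 × 0.359174 = 0.0933853
Evidence: 5.66609e-11 + 0.226044 + 0.0933853 = 0.319429
Responsibility of Source Acoustic: 0.226044 / 0.319429 ≈ 0.708

0.708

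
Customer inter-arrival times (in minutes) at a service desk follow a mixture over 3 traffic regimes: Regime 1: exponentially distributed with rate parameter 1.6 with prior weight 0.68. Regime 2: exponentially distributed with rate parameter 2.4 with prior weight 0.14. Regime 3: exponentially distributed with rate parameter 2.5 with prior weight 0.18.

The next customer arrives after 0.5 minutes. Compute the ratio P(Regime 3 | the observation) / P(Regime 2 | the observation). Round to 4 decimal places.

1.2740

Since P(k|x) ∝ P(Z=k) f_k(x), the posterior odds are P(Z=i) f_i(x) / (P(Z=j) f_j(x)).
Evaluate each component's likelihood at the observed value:
  p_1 = 1.6·e^(−1.6·0.5) = 1.6·e^(−0.8000) = 0.718926
  p_2 = 2.4·e^(−2.4·0.5) = 2.4·e^(−1.2000) = 0.722866
  p_3 = 2.5·e^(−2.5·0.5) = 2.5·e^(−1.2500) = 0.716262
0.128927 / 0.101201 ≈ 1.2740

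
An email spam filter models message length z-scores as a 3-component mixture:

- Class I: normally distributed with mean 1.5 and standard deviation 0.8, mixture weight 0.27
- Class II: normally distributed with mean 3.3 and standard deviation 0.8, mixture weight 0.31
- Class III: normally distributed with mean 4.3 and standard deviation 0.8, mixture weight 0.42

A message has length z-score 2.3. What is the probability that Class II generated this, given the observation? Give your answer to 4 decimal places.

0.4379

Apply Bayes' rule: the posterior for each component is proportional to its prior times its likelihood at x.
Evaluate each component's likelihood at the observed value:
  p_I = (1/(0.8·√(2π)))·exp(−(2.3−1.5)²/(2·0.8²)) = 0.498678·exp(-0.50000) = 0.302463
  p_II = (1/(0.8·√(2π)))·exp(−(2.3−3.3)²/(2·0.8²)) = 0.498678·exp(-0.78125) = 0.228311
  p_III = (1/(0.8·√(2π)))·exp(−(2.3−4.3)²/(2·0.8²)) = 0.498678·exp(-3.12500) = 0.0219104
Multiply by the mixture weights:
  π_I·p_I = 0.27 × 0.302463 = 0.0816651
  π_II·p_II = 0.31 × 0.228311 = 0.0707765
  π_III·p_III = 0.42 × 0.0219104 = 0.00920236
Normaliser: 0.0816651 + 0.0707765 + 0.00920236 = 0.161644
Responsibility of Class II: 0.0707765 / 0.161644 ≈ 0.4379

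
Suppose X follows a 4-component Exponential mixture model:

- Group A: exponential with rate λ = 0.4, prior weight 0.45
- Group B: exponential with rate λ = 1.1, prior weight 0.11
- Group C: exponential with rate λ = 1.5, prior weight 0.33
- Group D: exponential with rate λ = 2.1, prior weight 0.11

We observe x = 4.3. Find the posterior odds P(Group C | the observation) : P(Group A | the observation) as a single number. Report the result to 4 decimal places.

Posterior odds = (π_i f_i(x)) / (π_j f_j(x)); the normalising sum cancels.
Component likelihoods at x = 4.3:
  f_A = 0.0716265
  f_B = 0.00970912
  f_C = 0.00237078
  f_D = 0.000251501
Posterior odds = (π_C·f_C) / (π_A·f_A) = (0.33·0.00237078) / (0.45·0.0716265) = 0.000782358 / 0.0322319 ≈ 0.0243

0.0243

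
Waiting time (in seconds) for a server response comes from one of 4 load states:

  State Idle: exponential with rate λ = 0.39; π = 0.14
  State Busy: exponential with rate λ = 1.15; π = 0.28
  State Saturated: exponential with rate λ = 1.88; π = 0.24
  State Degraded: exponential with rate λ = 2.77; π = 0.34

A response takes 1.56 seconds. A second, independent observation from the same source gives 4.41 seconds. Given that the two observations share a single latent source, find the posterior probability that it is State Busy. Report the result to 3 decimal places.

0.156

Apply Bayes' rule: the posterior for each component is proportional to its prior times its likelihood at x.
Since both observations come from the same component, the likelihood for component k is f_k(x₁)·f_k(x₂).
  f_Idle = [0.212246] × [0.0698428] = 0.0148239
  f_Busy = [0.191238] × [0.00721395] = 0.00137958
  f_Saturated = [0.100106] × [0.00047153] = 4.72028e-05
  f_Degraded = [0.0367965] × [1.37173e-05] = 5.04749e-07
Multiply by the mixture weights:
  π_Idle·f_Idle = 0.14 × 0.0148239 = 0.00207534
  π_Busy·f_Busy = 0.28 × 0.00137958 = 0.000386282
  π_Saturated·f_Saturated = 0.24 × 4.72028e-05 = 1.13287e-05
  π_Degraded·f_Degraded = 0.34 × 5.04749e-07 = 1.71615e-07
Evidence: 0.00207534 + 0.000386282 + 1.13287e-05 + 1.71615e-07 = 0.00247312
Responsibility of State Busy: 0.000386282 / 0.00247312 ≈ 0.156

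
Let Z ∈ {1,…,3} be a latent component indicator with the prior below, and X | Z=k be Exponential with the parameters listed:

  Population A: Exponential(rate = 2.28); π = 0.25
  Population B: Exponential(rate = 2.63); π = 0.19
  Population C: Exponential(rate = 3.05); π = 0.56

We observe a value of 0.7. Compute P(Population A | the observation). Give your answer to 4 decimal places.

The responsibility of component k is π_k f_k(x) divided by Σ_j π_j f_j(x).
Exponential densities:
  f_A = 0.462169
  f_B = 0.417272
  f_C = 0.360646
Unnormalised posteriors:
  π_A·f_A = 0.25 × 0.462169 = 0.115542
  π_B·f_B = 0.19 × 0.417272 = 0.0792817
  π_C·f_C = 0.56 × 0.360646 = 0.201962
Denominator: 0.115542 + 0.0792817 + 0.201962 = 0.396786
P(Population A | x) ≈ 0.2912

0.2912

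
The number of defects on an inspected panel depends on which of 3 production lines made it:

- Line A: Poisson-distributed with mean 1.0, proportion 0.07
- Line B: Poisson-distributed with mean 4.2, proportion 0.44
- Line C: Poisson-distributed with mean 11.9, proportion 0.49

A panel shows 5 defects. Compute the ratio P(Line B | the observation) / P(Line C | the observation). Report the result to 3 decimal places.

Since P(k|x) ∝ π_k f_k(x), the posterior odds are π_i f_i(x) / (π_j f_j(x)).
Poisson probabilities:
  f_A = 0.00306566
  f_B = 0.163316
  f_C = 0.0135036
Posterior odds = (π_B·f_B) / (π_C·f_C) = (0.44·0.163316) / (0.49·0.0135036) = 0.071859 / 0.00661676 ≈ 10.860

10.860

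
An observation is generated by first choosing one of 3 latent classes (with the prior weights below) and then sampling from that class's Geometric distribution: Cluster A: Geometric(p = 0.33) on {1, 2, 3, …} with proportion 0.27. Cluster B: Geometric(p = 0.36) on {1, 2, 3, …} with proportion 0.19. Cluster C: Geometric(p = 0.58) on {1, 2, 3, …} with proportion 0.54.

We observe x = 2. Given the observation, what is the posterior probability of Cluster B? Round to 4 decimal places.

Posterior ∝ prior × likelihood, so P(k | x) ∝ π_k f_k(x); normalise over all components.
Geometric probabilities:
  f_A = 0.33·(1−0.33)^1 = 0.33·0.67 = 0.2211
  f_B = 0.36·(1−0.36)^1 = 0.36·0.64 = 0.2304
  f_C = 0.58·(1−0.58)^1 = 0.58·0.42 = 0.2436
Unnormalised posteriors:
  π_A·f_A = 0.27 × 0.2211 = 0.059697
  π_B·f_B = 0.19 × 0.2304 = 0.043776
  π_C·f_C = 0.54 × 0.2436 = 0.131544
Sum: 0.059697 + 0.043776 + 0.131544 = 0.235017
So the posterior for Cluster B is 0.043776 / 0.235017 ≈ 0.1863.

0.1863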